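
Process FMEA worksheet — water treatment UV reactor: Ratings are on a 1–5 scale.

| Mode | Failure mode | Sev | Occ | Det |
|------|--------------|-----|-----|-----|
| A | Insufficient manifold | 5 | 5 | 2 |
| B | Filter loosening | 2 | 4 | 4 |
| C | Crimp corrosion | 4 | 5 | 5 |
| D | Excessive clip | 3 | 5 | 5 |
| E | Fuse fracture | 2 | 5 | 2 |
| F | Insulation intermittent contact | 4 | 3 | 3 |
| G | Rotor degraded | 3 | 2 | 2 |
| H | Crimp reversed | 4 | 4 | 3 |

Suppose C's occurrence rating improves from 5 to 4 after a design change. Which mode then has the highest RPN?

C

RPN = Severity × Occurrence × Detection:
  A: 5 × 5 × 2 = 50
  B: 2 × 4 × 4 = 32
  C: 4 × 5 × 5 = 100
  D: 3 × 5 × 5 = 75
  E: 2 × 5 × 2 = 20
  F: 4 × 3 × 3 = 36
  G: 3 × 2 × 2 = 12
  H: 4 × 4 × 3 = 48
After action: C → 4 × 4 × 5 = 80.
Revised RPNs: C=80, D=75, A=50, H=48, F=36, B=32, E=20, G=12.
Highest is now C (80).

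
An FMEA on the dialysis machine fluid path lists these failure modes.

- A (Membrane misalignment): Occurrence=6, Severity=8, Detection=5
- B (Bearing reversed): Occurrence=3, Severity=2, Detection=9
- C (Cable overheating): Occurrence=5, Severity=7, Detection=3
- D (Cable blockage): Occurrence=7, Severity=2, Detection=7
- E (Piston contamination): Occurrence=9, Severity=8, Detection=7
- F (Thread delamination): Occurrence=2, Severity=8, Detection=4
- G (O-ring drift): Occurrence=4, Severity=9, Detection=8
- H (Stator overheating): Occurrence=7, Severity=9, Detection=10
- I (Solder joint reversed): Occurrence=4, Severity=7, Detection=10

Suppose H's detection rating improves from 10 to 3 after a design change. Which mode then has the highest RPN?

E

RPN = Severity × Occurrence × Detection:
  A: 8 × 6 × 5 = 240
  B: 2 × 3 × 9 = 54
  C: 7 × 5 × 3 = 105
  D: 2 × 7 × 7 = 98
  E: 8 × 9 × 7 = 504
  F: 8 × 2 × 4 = 64
  G: 9 × 4 × 8 = 288
  H: 9 × 7 × 10 = 630
  I: 7 × 4 × 10 = 280
After action: H → 9 × 7 × 3 = 189.
Revised RPNs: E=504, G=288, I=280, A=240, H=189, C=105, D=98, F=64, B=54.
Highest is now E (504).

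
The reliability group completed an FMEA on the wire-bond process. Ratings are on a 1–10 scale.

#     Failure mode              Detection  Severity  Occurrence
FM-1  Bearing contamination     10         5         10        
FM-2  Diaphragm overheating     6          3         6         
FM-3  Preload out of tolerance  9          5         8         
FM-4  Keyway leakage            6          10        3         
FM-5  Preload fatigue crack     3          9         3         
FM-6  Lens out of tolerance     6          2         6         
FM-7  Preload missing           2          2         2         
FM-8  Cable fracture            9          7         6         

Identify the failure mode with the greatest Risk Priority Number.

RPN = Severity × Occurrence × Detection:
  FM-1: 5 × 10 × 10 = 500
  FM-2: 3 × 6 × 6 = 108
  FM-3: 5 × 8 × 9 = 360
  FM-4: 10 × 3 × 6 = 180
  FM-5: 9 × 3 × 3 = 81
  FM-6: 2 × 6 × 6 = 72
  FM-7: 2 × 2 × 2 = 8
  FM-8: 7 × 6 × 9 = 378
Highest RPN is 500 → FM-1.

FM-1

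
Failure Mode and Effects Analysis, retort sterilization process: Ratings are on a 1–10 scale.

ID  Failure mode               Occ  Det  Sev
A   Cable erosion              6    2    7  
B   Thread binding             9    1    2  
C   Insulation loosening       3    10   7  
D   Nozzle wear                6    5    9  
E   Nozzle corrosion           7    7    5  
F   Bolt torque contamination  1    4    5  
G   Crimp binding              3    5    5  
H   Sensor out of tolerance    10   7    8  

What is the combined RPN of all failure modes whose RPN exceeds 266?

830

RPN = Severity × Occurrence × Detection:
  A: 7 × 6 × 2 = 84
  B: 2 × 9 × 1 = 18
  C: 7 × 3 × 10 = 210
  D: 9 × 6 × 5 = 270
  E: 5 × 7 × 7 = 245
  F: 5 × 1 × 4 = 20
  G: 5 × 3 × 5 = 75
  H: 8 × 10 × 7 = 560
RPN > 266: D (270), H (560).
Sum: 270 + 560 = 830.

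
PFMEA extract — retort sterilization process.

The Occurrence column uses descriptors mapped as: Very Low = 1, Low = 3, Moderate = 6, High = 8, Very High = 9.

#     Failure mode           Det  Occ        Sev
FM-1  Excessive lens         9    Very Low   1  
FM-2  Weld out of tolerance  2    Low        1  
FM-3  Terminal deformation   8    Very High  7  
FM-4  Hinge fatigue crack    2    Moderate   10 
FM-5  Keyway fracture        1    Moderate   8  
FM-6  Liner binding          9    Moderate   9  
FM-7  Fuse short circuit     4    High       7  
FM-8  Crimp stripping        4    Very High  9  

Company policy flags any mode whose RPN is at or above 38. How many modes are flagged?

6

RPN = Severity × Occurrence × Detection:
  FM-1: 1 × 1 × 9 = 9
  FM-2: 1 × 3 × 2 = 6
  FM-3: 7 × 9 × 8 = 504
  FM-4: 10 × 6 × 2 = 120
  FM-5: 8 × 6 × 1 = 48
  FM-6: 9 × 6 × 9 = 486
  FM-7: 7 × 8 × 4 = 224
  FM-8: 9 × 9 × 4 = 324
Modes with RPN ≥ 38: FM-3 (504), FM-4 (120), FM-5 (48), FM-6 (486), FM-7 (224), FM-8 (324) → 6.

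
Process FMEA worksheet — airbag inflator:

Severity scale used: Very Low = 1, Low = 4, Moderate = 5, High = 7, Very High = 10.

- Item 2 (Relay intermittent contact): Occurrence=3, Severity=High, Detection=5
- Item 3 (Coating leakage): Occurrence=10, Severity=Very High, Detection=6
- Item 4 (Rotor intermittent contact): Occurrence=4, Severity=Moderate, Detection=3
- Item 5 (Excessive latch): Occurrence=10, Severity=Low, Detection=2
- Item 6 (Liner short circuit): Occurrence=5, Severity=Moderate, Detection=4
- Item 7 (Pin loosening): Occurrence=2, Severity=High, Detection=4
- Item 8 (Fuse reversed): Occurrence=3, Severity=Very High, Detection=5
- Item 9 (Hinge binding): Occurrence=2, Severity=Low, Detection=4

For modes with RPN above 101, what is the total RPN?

RPN = Severity × Occurrence × Detection:
  Item 2: 7 × 3 × 5 = 105
  Item 3: 10 × 10 × 6 = 600
  Item 4: 5 × 4 × 3 = 60
  Item 5: 4 × 10 × 2 = 80
  Item 6: 5 × 5 × 4 = 100
  Item 7: 7 × 2 × 4 = 56
  Item 8: 10 × 3 × 5 = 150
  Item 9: 4 × 2 × 4 = 32
RPN > 101: Item 2 (105), Item 3 (600), Item 8 (150).
Sum: 105 + 600 + 150 = 855.

855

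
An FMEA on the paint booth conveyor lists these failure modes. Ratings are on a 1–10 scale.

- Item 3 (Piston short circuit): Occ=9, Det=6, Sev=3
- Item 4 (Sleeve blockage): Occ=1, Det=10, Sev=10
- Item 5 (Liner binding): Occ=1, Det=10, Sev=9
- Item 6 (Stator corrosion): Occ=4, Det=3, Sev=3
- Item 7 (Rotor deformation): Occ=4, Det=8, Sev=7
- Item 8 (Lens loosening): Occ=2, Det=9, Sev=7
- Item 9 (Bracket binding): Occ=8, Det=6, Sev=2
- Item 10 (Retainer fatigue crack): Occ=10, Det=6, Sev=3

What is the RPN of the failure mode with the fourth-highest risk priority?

RPN = Severity × Occurrence × Detection:
  Item 3: 3 × 9 × 6 = 162
  Item 4: 10 × 1 × 10 = 100
  Item 5: 9 × 1 × 10 = 90
  Item 6: 3 × 4 × 3 = 36
  Item 7: 7 × 4 × 8 = 224
  Item 8: 7 × 2 × 9 = 126
  Item 9: 2 × 8 × 6 = 96
  Item 10: 3 × 10 × 6 = 180
Sorted descending: 224, 180, 162, 126, 100, 96, 90, 36.
The fourth-highest RPN is 126 (Item 8).

126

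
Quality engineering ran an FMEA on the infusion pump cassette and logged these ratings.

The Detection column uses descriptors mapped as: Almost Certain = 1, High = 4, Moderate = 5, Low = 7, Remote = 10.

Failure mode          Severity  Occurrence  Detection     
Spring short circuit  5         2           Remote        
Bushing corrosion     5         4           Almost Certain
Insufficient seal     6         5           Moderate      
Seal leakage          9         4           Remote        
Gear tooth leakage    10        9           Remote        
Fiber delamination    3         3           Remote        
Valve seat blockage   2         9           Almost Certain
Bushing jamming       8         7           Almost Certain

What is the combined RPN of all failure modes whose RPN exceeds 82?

RPN = Severity × Occurrence × Detection:
  Spring short circuit: 5 × 2 × 10 = 100
  Bushing corrosion: 5 × 4 × 1 = 20
  Insufficient seal: 6 × 5 × 5 = 150
  Seal leakage: 9 × 4 × 10 = 360
  Gear tooth leakage: 10 × 9 × 10 = 900
  Fiber delamination: 3 × 3 × 10 = 90
  Valve seat blockage: 2 × 9 × 1 = 18
  Bushing jamming: 8 × 7 × 1 = 56
RPN > 82: Spring short circuit (100), Insufficient seal (150), Seal leakage (360), Gear tooth leakage (900), Fiber delamination (90).
Sum: 100 + 150 + 360 + 900 + 90 = 1600.

1600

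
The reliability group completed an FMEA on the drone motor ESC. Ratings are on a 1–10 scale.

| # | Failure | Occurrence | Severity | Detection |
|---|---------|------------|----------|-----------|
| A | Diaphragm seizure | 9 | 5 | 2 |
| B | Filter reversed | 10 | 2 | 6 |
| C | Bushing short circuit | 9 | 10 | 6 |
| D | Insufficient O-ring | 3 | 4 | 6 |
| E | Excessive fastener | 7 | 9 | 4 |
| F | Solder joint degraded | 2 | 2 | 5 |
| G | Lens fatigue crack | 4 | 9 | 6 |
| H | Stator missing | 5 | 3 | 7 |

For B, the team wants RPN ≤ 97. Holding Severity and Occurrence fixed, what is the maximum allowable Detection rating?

4

B: S=2, O=10, D=6 → current RPN = 120.
Fixed product = 20. Need 20 × D ≤ 97, so D ≤ 97/20 = 4.85.
Maximum integer Detection rating = 4 (gives RPN 80; D=5 would give 100 > 97).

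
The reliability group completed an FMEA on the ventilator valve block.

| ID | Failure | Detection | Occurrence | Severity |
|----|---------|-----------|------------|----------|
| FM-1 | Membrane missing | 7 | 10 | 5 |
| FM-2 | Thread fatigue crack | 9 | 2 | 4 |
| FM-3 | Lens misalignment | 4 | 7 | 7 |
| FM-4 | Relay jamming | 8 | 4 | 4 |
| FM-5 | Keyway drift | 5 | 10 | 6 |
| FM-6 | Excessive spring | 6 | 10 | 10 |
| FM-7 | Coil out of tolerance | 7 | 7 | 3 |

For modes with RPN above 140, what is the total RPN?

RPN = Severity × Occurrence × Detection:
  FM-1: 5 × 10 × 7 = 350
  FM-2: 4 × 2 × 9 = 72
  FM-3: 7 × 7 × 4 = 196
  FM-4: 4 × 4 × 8 = 128
  FM-5: 6 × 10 × 5 = 300
  FM-6: 10 × 10 × 6 = 600
  FM-7: 3 × 7 × 7 = 147
RPN > 140: FM-1 (350), FM-3 (196), FM-5 (300), FM-6 (600), FM-7 (147).
Sum: 350 + 196 + 300 + 600 + 147 = 1593.

1593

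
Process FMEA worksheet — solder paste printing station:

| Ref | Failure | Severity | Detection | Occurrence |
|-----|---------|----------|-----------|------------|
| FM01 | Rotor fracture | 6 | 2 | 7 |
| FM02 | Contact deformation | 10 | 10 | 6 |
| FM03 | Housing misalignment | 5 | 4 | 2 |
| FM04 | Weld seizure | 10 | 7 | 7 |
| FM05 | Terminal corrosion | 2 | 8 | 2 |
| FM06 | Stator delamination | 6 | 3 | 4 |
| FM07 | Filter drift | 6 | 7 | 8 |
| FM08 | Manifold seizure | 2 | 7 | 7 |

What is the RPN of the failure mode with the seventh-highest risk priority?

40

RPN = Severity × Occurrence × Detection:
  FM01: 6 × 7 × 2 = 84
  FM02: 10 × 6 × 10 = 600
  FM03: 5 × 2 × 4 = 40
  FM04: 10 × 7 × 7 = 490
  FM05: 2 × 2 × 8 = 32
  FM06: 6 × 4 × 3 = 72
  FM07: 6 × 8 × 7 = 336
  FM08: 2 × 7 × 7 = 98
Sorted descending: 600, 490, 336, 98, 84, 72, 40, 32.
The seventh-highest RPN is 40 (FM03).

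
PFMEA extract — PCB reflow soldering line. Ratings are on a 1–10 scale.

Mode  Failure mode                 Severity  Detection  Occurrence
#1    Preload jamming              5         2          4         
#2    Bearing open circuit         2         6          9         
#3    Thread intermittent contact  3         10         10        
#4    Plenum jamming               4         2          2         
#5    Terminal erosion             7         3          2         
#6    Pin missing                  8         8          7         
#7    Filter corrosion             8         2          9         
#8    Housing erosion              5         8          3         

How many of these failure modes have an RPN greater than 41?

6

RPN = Severity × Occurrence × Detection:
  #1: 5 × 4 × 2 = 40
  #2: 2 × 9 × 6 = 108
  #3: 3 × 10 × 10 = 300
  #4: 4 × 2 × 2 = 16
  #5: 7 × 2 × 3 = 42
  #6: 8 × 7 × 8 = 448
  #7: 8 × 9 × 2 = 144
  #8: 5 × 3 × 8 = 120
Modes with RPN > 41: #2 (108), #3 (300), #5 (42), #6 (448), #7 (144), #8 (120) → 6.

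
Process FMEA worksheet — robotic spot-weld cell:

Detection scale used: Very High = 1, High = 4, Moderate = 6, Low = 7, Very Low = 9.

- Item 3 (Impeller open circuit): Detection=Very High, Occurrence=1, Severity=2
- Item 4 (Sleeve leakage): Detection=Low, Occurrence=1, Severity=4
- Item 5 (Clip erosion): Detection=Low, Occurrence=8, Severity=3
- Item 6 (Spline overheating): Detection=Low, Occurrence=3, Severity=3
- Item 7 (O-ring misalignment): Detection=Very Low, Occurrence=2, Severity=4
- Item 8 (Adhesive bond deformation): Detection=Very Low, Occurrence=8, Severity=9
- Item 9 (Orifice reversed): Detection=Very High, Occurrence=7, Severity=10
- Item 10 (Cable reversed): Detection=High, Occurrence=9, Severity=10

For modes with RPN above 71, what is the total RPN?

1248

RPN = Severity × Occurrence × Detection:
  Item 3: 2 × 1 × 1 = 2
  Item 4: 4 × 1 × 7 = 28
  Item 5: 3 × 8 × 7 = 168
  Item 6: 3 × 3 × 7 = 63
  Item 7: 4 × 2 × 9 = 72
  Item 8: 9 × 8 × 9 = 648
  Item 9: 10 × 7 × 1 = 70
  Item 10: 10 × 9 × 4 = 360
RPN > 71: Item 5 (168), Item 7 (72), Item 8 (648), Item 10 (360).
Sum: 168 + 72 + 648 + 360 = 1248.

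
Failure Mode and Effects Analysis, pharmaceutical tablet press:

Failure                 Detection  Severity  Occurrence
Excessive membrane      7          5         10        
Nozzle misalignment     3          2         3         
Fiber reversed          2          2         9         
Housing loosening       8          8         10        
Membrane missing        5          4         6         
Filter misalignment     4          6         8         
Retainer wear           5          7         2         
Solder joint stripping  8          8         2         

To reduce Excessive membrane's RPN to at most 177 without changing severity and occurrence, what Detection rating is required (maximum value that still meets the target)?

3

Excessive membrane: S=5, O=10, D=7 → current RPN = 350.
Fixed product = 50. Need 50 × D ≤ 177, so D ≤ 177/50 = 3.54.
Maximum integer Detection rating = 3 (gives RPN 150; D=4 would give 200 > 177).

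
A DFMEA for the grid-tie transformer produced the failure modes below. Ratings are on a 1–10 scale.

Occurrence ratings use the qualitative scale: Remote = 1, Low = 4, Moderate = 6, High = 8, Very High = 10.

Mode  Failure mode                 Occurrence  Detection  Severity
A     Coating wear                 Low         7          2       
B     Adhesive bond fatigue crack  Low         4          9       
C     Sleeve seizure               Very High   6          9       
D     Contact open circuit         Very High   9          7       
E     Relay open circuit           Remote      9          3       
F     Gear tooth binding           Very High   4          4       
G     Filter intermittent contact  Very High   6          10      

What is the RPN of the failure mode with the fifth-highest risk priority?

RPN = Severity × Occurrence × Detection:
  A: 2 × 4 × 7 = 56
  B: 9 × 4 × 4 = 144
  C: 9 × 10 × 6 = 540
  D: 7 × 10 × 9 = 630
  E: 3 × 1 × 9 = 27
  F: 4 × 10 × 4 = 160
  G: 10 × 10 × 6 = 600
Sorted descending: 630, 600, 540, 160, 144, 56, 27.
The fifth-highest RPN is 144 (B).

144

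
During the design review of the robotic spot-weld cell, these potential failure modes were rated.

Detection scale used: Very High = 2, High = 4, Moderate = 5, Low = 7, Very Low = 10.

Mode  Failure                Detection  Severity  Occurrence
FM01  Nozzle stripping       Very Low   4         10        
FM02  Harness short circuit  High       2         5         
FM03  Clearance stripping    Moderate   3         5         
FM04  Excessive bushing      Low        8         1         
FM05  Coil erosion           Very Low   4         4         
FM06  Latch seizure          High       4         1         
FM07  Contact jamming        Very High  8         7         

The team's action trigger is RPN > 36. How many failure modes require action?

RPN = Severity × Occurrence × Detection:
  FM01: 4 × 10 × 10 = 400
  FM02: 2 × 5 × 4 = 40
  FM03: 3 × 5 × 5 = 75
  FM04: 8 × 1 × 7 = 56
  FM05: 4 × 4 × 10 = 160
  FM06: 4 × 1 × 4 = 16
  FM07: 8 × 7 × 2 = 112
Modes with RPN > 36: FM01 (400), FM02 (40), FM03 (75), FM04 (56), FM05 (160), FM07 (112) → 6.

6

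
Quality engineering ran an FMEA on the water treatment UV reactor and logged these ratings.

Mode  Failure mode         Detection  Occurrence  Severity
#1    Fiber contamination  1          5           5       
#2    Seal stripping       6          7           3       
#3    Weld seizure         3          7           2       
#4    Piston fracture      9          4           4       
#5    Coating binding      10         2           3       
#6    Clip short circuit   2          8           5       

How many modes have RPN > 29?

RPN = Severity × Occurrence × Detection:
  #1: 5 × 5 × 1 = 25
  #2: 3 × 7 × 6 = 126
  #3: 2 × 7 × 3 = 42
  #4: 4 × 4 × 9 = 144
  #5: 3 × 2 × 10 = 60
  #6: 5 × 8 × 2 = 80
Modes with RPN > 29: #2 (126), #3 (42), #4 (144), #5 (60), #6 (80) → 5.

5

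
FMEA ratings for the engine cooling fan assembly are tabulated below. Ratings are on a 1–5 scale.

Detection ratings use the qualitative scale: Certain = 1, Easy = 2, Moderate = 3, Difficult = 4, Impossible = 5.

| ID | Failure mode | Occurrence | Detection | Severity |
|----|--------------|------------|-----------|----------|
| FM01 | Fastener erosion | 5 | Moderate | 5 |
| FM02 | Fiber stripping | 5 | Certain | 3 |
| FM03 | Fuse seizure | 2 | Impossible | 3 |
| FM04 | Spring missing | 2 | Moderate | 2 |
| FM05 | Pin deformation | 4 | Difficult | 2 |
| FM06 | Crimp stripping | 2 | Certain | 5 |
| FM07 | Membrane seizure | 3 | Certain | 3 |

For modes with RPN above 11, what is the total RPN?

RPN = Severity × Occurrence × Detection:
  FM01: 5 × 5 × 3 = 75
  FM02: 3 × 5 × 1 = 15
  FM03: 3 × 2 × 5 = 30
  FM04: 2 × 2 × 3 = 12
  FM05: 2 × 4 × 4 = 32
  FM06: 5 × 2 × 1 = 10
  FM07: 3 × 3 × 1 = 9
RPN > 11: FM01 (75), FM02 (15), FM03 (30), FM04 (12), FM05 (32).
Sum: 75 + 15 + 30 + 12 + 32 = 164.

164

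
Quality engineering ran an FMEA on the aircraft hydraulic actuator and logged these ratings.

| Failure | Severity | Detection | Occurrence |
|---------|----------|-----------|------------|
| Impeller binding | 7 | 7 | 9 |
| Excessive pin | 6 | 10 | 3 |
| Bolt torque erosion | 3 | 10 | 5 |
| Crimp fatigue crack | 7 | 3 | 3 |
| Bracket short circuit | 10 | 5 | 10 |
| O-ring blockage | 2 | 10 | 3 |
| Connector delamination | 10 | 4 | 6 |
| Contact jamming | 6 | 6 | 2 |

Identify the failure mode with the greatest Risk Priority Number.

Bracket short circuit

RPN = Severity × Occurrence × Detection:
  Impeller binding: 7 × 9 × 7 = 441
  Excessive pin: 6 × 3 × 10 = 180
  Bolt torque erosion: 3 × 5 × 10 = 150
  Crimp fatigue crack: 7 × 3 × 3 = 63
  Bracket short circuit: 10 × 10 × 5 = 500
  O-ring blockage: 2 × 3 × 10 = 60
  Connector delamination: 10 × 6 × 4 = 240
  Contact jamming: 6 × 2 × 6 = 72
Highest RPN is 500 → Bracket short circuit.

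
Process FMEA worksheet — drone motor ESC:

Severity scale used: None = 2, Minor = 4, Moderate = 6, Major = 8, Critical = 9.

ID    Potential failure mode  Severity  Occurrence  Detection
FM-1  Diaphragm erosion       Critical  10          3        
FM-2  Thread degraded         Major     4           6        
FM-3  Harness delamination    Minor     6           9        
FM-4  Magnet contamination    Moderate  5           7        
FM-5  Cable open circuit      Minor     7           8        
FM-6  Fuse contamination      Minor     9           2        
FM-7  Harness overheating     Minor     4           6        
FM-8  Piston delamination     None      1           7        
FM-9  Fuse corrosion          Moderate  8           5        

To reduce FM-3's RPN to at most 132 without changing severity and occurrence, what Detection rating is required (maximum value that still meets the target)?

5

FM-3: S=4, O=6, D=9 → current RPN = 216.
Fixed product = 24. Need 24 × D ≤ 132, so D ≤ 132/24 = 5.50.
Maximum integer Detection rating = 5 (gives RPN 120; D=6 would give 144 > 132).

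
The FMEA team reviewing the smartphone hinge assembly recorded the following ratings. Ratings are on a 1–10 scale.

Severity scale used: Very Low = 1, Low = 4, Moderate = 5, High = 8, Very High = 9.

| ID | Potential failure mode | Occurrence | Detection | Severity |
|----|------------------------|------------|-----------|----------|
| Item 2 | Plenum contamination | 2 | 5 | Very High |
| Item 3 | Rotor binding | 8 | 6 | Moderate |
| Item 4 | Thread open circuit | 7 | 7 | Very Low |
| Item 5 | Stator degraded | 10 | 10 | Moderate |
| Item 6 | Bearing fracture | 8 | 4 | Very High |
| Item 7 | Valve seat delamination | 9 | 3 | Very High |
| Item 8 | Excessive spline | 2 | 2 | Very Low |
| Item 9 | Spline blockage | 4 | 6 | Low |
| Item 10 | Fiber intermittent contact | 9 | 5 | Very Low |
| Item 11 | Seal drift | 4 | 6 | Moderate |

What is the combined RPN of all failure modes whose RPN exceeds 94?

1487

RPN = Severity × Occurrence × Detection:
  Item 2: 9 × 2 × 5 = 90
  Item 3: 5 × 8 × 6 = 240
  Item 4: 1 × 7 × 7 = 49
  Item 5: 5 × 10 × 10 = 500
  Item 6: 9 × 8 × 4 = 288
  Item 7: 9 × 9 × 3 = 243
  Item 8: 1 × 2 × 2 = 4
  Item 9: 4 × 4 × 6 = 96
  Item 10: 1 × 9 × 5 = 45
  Item 11: 5 × 4 × 6 = 120
RPN > 94: Item 3 (240), Item 5 (500), Item 6 (288), Item 7 (243), Item 9 (96), Item 11 (120).
Sum: 240 + 500 + 288 + 243 + 96 + 120 = 1487.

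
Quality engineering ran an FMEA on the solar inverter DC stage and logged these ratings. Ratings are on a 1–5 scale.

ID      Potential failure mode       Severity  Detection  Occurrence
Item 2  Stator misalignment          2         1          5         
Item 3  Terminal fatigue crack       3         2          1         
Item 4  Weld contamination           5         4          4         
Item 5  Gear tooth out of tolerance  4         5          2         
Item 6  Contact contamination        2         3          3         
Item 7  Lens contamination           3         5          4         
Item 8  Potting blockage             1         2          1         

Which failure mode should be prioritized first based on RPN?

Item 4

RPN = Severity × Occurrence × Detection:
  Item 2: 2 × 5 × 1 = 10
  Item 3: 3 × 1 × 2 = 6
  Item 4: 5 × 4 × 4 = 80
  Item 5: 4 × 2 × 5 = 40
  Item 6: 2 × 3 × 3 = 18
  Item 7: 3 × 4 × 5 = 60
  Item 8: 1 × 1 × 2 = 2
Highest RPN is 80 → Item 4.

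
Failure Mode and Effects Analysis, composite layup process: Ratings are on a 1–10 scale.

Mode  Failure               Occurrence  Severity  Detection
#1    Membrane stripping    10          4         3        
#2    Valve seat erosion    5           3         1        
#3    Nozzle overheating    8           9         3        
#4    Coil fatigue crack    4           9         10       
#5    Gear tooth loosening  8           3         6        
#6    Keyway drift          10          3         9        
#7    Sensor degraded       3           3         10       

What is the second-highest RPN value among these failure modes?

RPN = Severity × Occurrence × Detection:
  #1: 4 × 10 × 3 = 120
  #2: 3 × 5 × 1 = 15
  #3: 9 × 8 × 3 = 216
  #4: 9 × 4 × 10 = 360
  #5: 3 × 8 × 6 = 144
  #6: 3 × 10 × 9 = 270
  #7: 3 × 3 × 10 = 90
Sorted descending: 360, 270, 216, 144, 120, 90, 15.
The second-highest RPN is 270 (#6).

270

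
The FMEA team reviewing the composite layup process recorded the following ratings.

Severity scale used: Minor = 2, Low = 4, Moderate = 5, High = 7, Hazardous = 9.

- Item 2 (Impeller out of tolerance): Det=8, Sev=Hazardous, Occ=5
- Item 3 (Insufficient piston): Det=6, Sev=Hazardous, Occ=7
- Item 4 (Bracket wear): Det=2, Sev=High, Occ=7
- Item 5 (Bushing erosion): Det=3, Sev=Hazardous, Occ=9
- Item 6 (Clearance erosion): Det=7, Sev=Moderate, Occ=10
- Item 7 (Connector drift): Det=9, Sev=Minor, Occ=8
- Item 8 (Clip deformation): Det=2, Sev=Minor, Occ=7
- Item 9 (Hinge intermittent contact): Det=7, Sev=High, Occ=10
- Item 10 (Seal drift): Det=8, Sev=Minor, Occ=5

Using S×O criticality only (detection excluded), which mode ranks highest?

Criticality = Severity × Occurrence:
  Item 2: 9 × 5 = 45
  Item 3: 9 × 7 = 63
  Item 4: 7 × 7 = 49
  Item 5: 9 × 9 = 81
  Item 6: 5 × 10 = 50
  Item 7: 2 × 8 = 16
  Item 8: 2 × 7 = 14
  Item 9: 7 × 10 = 70
  Item 10: 2 × 5 = 10
Highest criticality is 81 → Item 5.

Item 5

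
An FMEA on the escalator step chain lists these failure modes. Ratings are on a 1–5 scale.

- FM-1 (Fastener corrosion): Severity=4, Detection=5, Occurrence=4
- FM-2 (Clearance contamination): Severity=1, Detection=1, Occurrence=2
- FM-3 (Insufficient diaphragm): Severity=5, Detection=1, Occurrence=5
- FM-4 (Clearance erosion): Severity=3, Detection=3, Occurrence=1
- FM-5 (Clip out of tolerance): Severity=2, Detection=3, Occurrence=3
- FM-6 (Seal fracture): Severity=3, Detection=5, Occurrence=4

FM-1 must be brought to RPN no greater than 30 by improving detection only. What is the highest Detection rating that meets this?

FM-1: S=4, O=4, D=5 → current RPN = 80.
Fixed product = 16. Need 16 × D ≤ 30, so D ≤ 30/16 = 1.88.
Maximum integer Detection rating = 1 (gives RPN 16; D=2 would give 32 > 30).

1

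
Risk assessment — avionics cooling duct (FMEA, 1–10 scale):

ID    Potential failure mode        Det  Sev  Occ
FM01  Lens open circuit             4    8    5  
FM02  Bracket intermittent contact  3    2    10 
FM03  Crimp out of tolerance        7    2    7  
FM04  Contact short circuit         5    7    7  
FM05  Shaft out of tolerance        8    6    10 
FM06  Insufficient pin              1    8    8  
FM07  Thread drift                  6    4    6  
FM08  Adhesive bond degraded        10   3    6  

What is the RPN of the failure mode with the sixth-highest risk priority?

RPN = Severity × Occurrence × Detection:
  FM01: 8 × 5 × 4 = 160
  FM02: 2 × 10 × 3 = 60
  FM03: 2 × 7 × 7 = 98
  FM04: 7 × 7 × 5 = 245
  FM05: 6 × 10 × 8 = 480
  FM06: 8 × 8 × 1 = 64
  FM07: 4 × 6 × 6 = 144
  FM08: 3 × 6 × 10 = 180
Sorted descending: 480, 245, 180, 160, 144, 98, 64, 60.
The sixth-highest RPN is 98 (FM03).

98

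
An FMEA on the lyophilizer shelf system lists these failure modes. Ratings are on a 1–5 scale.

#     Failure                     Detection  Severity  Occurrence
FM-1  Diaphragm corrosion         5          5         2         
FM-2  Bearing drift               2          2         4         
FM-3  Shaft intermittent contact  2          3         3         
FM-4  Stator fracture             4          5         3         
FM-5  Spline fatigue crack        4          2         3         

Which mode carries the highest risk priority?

RPN = Severity × Occurrence × Detection:
  FM-1: 5 × 2 × 5 = 50
  FM-2: 2 × 4 × 2 = 16
  FM-3: 3 × 3 × 2 = 18
  FM-4: 5 × 3 × 4 = 60
  FM-5: 2 × 3 × 4 = 24
Highest RPN is 60 → FM-4.

FM-4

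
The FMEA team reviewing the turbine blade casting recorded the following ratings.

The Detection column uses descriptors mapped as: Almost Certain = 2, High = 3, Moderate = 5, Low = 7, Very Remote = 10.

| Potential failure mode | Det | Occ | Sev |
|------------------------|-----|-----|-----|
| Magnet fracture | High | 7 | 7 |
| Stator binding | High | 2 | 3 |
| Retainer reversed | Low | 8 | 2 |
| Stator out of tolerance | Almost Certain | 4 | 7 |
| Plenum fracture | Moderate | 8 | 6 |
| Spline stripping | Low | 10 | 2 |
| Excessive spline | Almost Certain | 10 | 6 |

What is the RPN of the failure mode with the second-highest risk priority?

147

RPN = Severity × Occurrence × Detection:
  Magnet fracture: 7 × 7 × 3 = 147
  Stator binding: 3 × 2 × 3 = 18
  Retainer reversed: 2 × 8 × 7 = 112
  Stator out of tolerance: 7 × 4 × 2 = 56
  Plenum fracture: 6 × 8 × 5 = 240
  Spline stripping: 2 × 10 × 7 = 140
  Excessive spline: 6 × 10 × 2 = 120
Sorted descending: 240, 147, 140, 120, 112, 56, 18.
The second-highest RPN is 147 (Magnet fracture).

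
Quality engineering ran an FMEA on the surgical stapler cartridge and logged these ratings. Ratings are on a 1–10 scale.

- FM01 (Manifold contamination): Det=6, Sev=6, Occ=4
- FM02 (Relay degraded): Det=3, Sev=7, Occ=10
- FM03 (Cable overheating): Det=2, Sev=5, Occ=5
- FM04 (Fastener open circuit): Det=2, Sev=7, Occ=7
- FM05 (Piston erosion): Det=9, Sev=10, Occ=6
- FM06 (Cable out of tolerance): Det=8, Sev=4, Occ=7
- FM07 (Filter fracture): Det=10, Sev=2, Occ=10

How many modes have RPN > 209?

3

RPN = Severity × Occurrence × Detection:
  FM01: 6 × 4 × 6 = 144
  FM02: 7 × 10 × 3 = 210
  FM03: 5 × 5 × 2 = 50
  FM04: 7 × 7 × 2 = 98
  FM05: 10 × 6 × 9 = 540
  FM06: 4 × 7 × 8 = 224
  FM07: 2 × 10 × 10 = 200
Modes with RPN > 209: FM02 (210), FM05 (540), FM06 (224) → 3.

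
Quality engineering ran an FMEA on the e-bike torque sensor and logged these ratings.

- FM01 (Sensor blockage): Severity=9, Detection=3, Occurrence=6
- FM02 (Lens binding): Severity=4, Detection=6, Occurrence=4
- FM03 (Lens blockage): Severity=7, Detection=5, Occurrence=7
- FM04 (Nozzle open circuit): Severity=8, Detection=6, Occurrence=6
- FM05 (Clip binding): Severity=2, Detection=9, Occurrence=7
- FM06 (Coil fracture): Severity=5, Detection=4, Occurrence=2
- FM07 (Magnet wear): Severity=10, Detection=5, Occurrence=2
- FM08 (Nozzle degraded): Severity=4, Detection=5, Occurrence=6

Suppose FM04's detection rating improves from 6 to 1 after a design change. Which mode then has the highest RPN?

RPN = Severity × Occurrence × Detection:
  FM01: 9 × 6 × 3 = 162
  FM02: 4 × 4 × 6 = 96
  FM03: 7 × 7 × 5 = 245
  FM04: 8 × 6 × 6 = 288
  FM05: 2 × 7 × 9 = 126
  FM06: 5 × 2 × 4 = 40
  FM07: 10 × 2 × 5 = 100
  FM08: 4 × 6 × 5 = 120
After action: FM04 → 8 × 6 × 1 = 48.
Revised RPNs: FM03=245, FM01=162, FM05=126, FM08=120, FM07=100, FM02=96, FM04=48, FM06=40.
Highest is now FM03 (245).

FM03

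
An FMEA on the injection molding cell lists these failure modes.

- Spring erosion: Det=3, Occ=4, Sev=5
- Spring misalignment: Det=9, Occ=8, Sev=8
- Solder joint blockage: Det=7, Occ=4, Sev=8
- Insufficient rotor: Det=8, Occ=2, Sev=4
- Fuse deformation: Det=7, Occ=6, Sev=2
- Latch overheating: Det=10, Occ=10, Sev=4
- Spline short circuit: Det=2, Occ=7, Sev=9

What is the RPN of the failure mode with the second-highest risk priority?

RPN = Severity × Occurrence × Detection:
  Spring erosion: 5 × 4 × 3 = 60
  Spring misalignment: 8 × 8 × 9 = 576
  Solder joint blockage: 8 × 4 × 7 = 224
  Insufficient rotor: 4 × 2 × 8 = 64
  Fuse deformation: 2 × 6 × 7 = 84
  Latch overheating: 4 × 10 × 10 = 400
  Spline short circuit: 9 × 7 × 2 = 126
Sorted descending: 576, 400, 224, 126, 84, 64, 60.
The second-highest RPN is 400 (Latch overheating).

400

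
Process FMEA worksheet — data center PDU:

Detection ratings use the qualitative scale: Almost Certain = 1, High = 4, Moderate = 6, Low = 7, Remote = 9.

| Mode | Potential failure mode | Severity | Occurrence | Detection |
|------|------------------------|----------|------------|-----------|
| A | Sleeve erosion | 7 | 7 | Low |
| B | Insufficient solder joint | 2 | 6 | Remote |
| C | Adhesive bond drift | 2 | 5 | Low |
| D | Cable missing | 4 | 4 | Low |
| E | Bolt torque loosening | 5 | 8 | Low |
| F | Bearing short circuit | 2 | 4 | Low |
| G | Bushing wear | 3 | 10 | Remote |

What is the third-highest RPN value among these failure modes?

270

RPN = Severity × Occurrence × Detection:
  A: 7 × 7 × 7 = 343
  B: 2 × 6 × 9 = 108
  C: 2 × 5 × 7 = 70
  D: 4 × 4 × 7 = 112
  E: 5 × 8 × 7 = 280
  F: 2 × 4 × 7 = 56
  G: 3 × 10 × 9 = 270
Sorted descending: 343, 280, 270, 112, 108, 70, 56.
The third-highest RPN is 270 (G).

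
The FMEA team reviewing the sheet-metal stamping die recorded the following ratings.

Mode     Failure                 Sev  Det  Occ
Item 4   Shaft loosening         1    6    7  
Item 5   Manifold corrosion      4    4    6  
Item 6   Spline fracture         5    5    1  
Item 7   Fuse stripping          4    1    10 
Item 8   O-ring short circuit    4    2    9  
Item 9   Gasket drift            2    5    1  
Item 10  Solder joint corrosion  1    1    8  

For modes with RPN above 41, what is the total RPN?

210

RPN = Severity × Occurrence × Detection:
  Item 4: 1 × 7 × 6 = 42
  Item 5: 4 × 6 × 4 = 96
  Item 6: 5 × 1 × 5 = 25
  Item 7: 4 × 10 × 1 = 40
  Item 8: 4 × 9 × 2 = 72
  Item 9: 2 × 1 × 5 = 10
  Item 10: 1 × 8 × 1 = 8
RPN > 41: Item 4 (42), Item 5 (96), Item 8 (72).
Sum: 42 + 96 + 72 = 210.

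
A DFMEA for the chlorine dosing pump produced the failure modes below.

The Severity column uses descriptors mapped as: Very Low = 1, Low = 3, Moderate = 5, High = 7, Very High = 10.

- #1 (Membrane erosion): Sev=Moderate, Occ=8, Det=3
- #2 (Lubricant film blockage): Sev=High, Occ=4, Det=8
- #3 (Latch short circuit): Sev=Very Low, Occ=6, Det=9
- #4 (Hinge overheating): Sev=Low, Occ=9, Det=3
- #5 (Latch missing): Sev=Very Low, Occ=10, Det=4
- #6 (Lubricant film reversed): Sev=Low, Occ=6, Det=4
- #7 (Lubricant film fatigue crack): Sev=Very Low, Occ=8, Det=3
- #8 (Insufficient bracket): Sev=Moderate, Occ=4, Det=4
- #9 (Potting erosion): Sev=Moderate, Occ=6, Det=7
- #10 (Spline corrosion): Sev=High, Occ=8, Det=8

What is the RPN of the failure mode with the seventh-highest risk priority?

RPN = Severity × Occurrence × Detection:
  #1: 5 × 8 × 3 = 120
  #2: 7 × 4 × 8 = 224
  #3: 1 × 6 × 9 = 54
  #4: 3 × 9 × 3 = 81
  #5: 1 × 10 × 4 = 40
  #6: 3 × 6 × 4 = 72
  #7: 1 × 8 × 3 = 24
  #8: 5 × 4 × 4 = 80
  #9: 5 × 6 × 7 = 210
  #10: 7 × 8 × 8 = 448
Sorted descending: 448, 224, 210, 120, 81, 80, 72, 54, 40, 24.
The seventh-highest RPN is 72 (#6).

72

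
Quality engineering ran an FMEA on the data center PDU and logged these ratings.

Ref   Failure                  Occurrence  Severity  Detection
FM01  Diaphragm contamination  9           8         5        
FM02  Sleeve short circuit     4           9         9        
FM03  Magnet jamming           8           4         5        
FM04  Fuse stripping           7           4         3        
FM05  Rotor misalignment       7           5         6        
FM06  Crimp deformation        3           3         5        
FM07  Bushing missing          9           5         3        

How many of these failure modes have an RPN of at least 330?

RPN = Severity × Occurrence × Detection:
  FM01: 8 × 9 × 5 = 360
  FM02: 9 × 4 × 9 = 324
  FM03: 4 × 8 × 5 = 160
  FM04: 4 × 7 × 3 = 84
  FM05: 5 × 7 × 6 = 210
  FM06: 3 × 3 × 5 = 45
  FM07: 5 × 9 × 3 = 135
Modes with RPN ≥ 330: FM01 (360) → 1.

1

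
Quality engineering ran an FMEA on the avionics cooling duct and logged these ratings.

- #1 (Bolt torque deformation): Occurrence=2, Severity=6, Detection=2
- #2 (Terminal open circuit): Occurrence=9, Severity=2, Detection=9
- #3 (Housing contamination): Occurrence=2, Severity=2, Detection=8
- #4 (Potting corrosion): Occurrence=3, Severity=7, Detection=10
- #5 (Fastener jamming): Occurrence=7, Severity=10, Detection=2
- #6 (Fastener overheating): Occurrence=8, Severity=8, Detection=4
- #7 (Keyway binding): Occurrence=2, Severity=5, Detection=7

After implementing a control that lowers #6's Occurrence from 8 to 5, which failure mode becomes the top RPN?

#4

RPN = Severity × Occurrence × Detection:
  #1: 6 × 2 × 2 = 24
  #2: 2 × 9 × 9 = 162
  #3: 2 × 2 × 8 = 32
  #4: 7 × 3 × 10 = 210
  #5: 10 × 7 × 2 = 140
  #6: 8 × 8 × 4 = 256
  #7: 5 × 2 × 7 = 70
After action: #6 → 8 × 5 × 4 = 160.
Revised RPNs: #4=210, #2=162, #6=160, #5=140, #7=70, #3=32, #1=24.
Highest is now #4 (210).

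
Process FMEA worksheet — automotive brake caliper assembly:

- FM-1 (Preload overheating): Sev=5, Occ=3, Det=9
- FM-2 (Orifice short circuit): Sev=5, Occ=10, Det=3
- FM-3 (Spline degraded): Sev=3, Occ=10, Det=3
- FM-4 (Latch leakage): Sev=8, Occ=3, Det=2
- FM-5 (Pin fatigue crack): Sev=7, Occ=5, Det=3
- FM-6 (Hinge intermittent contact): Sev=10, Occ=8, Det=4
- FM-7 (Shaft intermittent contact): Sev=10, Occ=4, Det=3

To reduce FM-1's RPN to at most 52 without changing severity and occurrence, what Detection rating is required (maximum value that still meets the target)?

FM-1: S=5, O=3, D=9 → current RPN = 135.
Fixed product = 15. Need 15 × D ≤ 52, so D ≤ 52/15 = 3.47.
Maximum integer Detection rating = 3 (gives RPN 45; D=4 would give 60 > 52).

3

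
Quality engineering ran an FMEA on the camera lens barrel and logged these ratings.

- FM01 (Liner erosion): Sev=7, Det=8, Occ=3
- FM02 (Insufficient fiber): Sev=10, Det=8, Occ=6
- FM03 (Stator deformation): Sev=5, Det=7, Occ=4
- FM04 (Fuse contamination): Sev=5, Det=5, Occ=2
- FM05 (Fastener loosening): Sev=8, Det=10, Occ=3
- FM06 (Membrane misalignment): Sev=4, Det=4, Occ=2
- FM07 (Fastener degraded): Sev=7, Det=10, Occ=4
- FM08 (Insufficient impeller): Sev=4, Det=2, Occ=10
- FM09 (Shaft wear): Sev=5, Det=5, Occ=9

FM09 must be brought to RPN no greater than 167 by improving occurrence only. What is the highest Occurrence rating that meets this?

FM09: S=5, O=9, D=5 → current RPN = 225.
Fixed product = 25. Need 25 × O ≤ 167, so O ≤ 167/25 = 6.68.
Maximum integer Occurrence rating = 6 (gives RPN 150; O=7 would give 175 > 167).

6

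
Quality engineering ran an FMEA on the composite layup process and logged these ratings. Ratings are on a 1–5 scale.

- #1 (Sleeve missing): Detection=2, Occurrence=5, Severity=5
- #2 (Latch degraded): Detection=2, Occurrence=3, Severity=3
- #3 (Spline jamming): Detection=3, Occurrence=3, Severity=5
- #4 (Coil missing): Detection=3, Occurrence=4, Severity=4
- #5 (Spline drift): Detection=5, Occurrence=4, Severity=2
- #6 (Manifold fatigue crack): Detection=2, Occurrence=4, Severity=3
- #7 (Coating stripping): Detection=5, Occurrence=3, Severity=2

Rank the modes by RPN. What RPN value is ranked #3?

RPN = Severity × Occurrence × Detection:
  #1: 5 × 5 × 2 = 50
  #2: 3 × 3 × 2 = 18
  #3: 5 × 3 × 3 = 45
  #4: 4 × 4 × 3 = 48
  #5: 2 × 4 × 5 = 40
  #6: 3 × 4 × 2 = 24
  #7: 2 × 3 × 5 = 30
Sorted descending: 50, 48, 45, 40, 30, 24, 18.
The third-highest RPN is 45 (#3).

45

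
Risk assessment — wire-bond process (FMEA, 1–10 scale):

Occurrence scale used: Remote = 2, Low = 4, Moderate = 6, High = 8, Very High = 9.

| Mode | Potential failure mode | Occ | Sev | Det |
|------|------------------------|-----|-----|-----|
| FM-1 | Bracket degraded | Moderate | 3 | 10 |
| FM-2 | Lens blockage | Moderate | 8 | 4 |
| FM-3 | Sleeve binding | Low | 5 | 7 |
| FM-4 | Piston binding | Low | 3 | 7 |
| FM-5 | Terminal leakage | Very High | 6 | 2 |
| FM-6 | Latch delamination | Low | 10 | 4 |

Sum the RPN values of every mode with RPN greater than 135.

RPN = Severity × Occurrence × Detection:
  FM-1: 3 × 6 × 10 = 180
  FM-2: 8 × 6 × 4 = 192
  FM-3: 5 × 4 × 7 = 140
  FM-4: 3 × 4 × 7 = 84
  FM-5: 6 × 9 × 2 = 108
  FM-6: 10 × 4 × 4 = 160
RPN > 135: FM-1 (180), FM-2 (192), FM-3 (140), FM-6 (160).
Sum: 180 + 192 + 140 + 160 = 672.

672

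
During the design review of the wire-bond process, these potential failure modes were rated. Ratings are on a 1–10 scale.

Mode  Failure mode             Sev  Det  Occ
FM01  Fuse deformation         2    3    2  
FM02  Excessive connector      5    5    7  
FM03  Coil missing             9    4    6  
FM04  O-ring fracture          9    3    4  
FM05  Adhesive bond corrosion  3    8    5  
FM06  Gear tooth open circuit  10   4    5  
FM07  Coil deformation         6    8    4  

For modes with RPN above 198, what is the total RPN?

416

RPN = Severity × Occurrence × Detection:
  FM01: 2 × 2 × 3 = 12
  FM02: 5 × 7 × 5 = 175
  FM03: 9 × 6 × 4 = 216
  FM04: 9 × 4 × 3 = 108
  FM05: 3 × 5 × 8 = 120
  FM06: 10 × 5 × 4 = 200
  FM07: 6 × 4 × 8 = 192
RPN > 198: FM03 (216), FM06 (200).
Sum: 216 + 200 = 416.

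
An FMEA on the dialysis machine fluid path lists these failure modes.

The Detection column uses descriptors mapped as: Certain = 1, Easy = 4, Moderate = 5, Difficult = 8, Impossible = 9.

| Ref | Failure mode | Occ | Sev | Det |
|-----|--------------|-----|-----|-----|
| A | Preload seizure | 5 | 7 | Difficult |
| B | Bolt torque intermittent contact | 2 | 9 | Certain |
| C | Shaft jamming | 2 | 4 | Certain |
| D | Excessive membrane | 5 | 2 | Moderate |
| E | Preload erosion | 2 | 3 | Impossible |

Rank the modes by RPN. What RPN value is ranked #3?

50

RPN = Severity × Occurrence × Detection:
  A: 7 × 5 × 8 = 280
  B: 9 × 2 × 1 = 18
  C: 4 × 2 × 1 = 8
  D: 2 × 5 × 5 = 50
  E: 3 × 2 × 9 = 54
Sorted descending: 280, 54, 50, 18, 8.
The third-highest RPN is 50 (D).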